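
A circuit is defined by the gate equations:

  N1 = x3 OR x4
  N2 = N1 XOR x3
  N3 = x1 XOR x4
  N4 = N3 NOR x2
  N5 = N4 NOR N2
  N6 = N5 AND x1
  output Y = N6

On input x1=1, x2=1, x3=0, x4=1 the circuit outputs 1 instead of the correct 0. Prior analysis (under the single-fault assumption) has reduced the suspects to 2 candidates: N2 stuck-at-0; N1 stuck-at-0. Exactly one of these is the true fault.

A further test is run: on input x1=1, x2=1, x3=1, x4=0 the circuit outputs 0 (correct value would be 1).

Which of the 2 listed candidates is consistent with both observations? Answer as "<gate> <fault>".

Evaluate each candidate on input x1=1, x2=1, x3=1, x4=0:
  N2 stuck-at-0: N1=1, N2=0 [stuck-at-0], N3=1, N4=0, N5=1, N6=1 → 1 — eliminated
  N1 stuck-at-0: N1=0 [stuck-at-0], N2=1, N3=1, N4=0, N5=0, N6=0 → 0 — matches
Only N1 stuck-at-0 reproduces the observed 0.

N1 stuck-at-0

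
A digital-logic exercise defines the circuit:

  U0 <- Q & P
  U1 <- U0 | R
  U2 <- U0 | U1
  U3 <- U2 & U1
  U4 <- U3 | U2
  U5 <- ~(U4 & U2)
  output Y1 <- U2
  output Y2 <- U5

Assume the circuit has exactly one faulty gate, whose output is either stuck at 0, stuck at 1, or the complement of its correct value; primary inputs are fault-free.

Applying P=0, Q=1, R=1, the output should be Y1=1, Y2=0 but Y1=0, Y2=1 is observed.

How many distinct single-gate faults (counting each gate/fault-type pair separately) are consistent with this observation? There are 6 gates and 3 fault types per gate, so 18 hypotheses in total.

4

Fault-free: U0=0, U1=1, U2=1, U3=1, U4=1, U5=0 → Y1=1, Y2=0. Observed Y1=0, Y2=1.
  U0: none of the 3 fault types match ✗
  U1: stuck-at-0, inverted output ✓; others ✗
  U2: stuck-at-0, inverted output ✓; others ✗
  U3: none of the 3 fault types match ✗
  U4: none of the 3 fault types match ✗
  U5: none of the 3 fault types match ✗
Consistent faults: {U1 stuck-at-0, U1 inverted output, U2 stuck-at-0, U2 inverted output} — 4 in all.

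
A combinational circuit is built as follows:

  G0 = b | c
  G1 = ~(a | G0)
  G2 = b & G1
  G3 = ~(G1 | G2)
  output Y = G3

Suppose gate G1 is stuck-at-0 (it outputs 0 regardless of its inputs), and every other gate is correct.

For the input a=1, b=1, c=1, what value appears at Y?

Propagate with G1 forced: G0=1, G1=0 [stuck-at-0], G2=0, G3=1.
So Y = 1. (Same as the fault-free value — the fault is masked on this input.)

1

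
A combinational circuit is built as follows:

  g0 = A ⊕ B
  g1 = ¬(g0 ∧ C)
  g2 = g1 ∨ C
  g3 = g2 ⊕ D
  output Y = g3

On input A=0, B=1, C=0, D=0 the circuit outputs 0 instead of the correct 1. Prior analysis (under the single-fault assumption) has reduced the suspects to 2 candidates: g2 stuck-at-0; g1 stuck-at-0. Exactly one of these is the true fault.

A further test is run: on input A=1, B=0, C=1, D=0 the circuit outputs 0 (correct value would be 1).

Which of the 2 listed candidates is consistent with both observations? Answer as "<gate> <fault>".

g2 stuck-at-0

Evaluate each candidate on input A=1, B=0, C=1, D=0:
  g2 stuck-at-0: g0=1, g1=0, g2=0 [stuck-at-0], g3=0 → 0 — matches
  g1 stuck-at-0: g0=1, g1=0 [stuck-at-0], g2=1, g3=1 → 1 — eliminated
Only g2 stuck-at-0 reproduces the observed 0.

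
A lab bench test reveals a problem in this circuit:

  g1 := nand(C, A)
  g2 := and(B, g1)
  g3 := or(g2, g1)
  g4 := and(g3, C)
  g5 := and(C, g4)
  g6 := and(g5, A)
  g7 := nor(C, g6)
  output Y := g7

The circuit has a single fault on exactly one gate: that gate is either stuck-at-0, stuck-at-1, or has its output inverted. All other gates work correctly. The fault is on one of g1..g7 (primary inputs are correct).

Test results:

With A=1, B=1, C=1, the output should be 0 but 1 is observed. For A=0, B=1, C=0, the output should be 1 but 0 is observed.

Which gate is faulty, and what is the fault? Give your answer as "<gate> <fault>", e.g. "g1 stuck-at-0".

g7 inverted output

Fault-free values for test 1 (A=1, B=1, C=1): g1=0, g2=0, g3=0, g4=0, g5=0, g6=0, g7=0, giving Y=0. Observed 1.
Test 1: faults giving observed 1 are {g7 stuck-at-1, g7 inverted output}.
Test 2 (A=0, B=1, C=0): fault-free g1=1, g2=1, g3=1, g4=0, g5=0, g6=0, g7=1 → 1; observed 0. Eliminates g7 stuck-at-1.
Only g7 inverted output is consistent with every test.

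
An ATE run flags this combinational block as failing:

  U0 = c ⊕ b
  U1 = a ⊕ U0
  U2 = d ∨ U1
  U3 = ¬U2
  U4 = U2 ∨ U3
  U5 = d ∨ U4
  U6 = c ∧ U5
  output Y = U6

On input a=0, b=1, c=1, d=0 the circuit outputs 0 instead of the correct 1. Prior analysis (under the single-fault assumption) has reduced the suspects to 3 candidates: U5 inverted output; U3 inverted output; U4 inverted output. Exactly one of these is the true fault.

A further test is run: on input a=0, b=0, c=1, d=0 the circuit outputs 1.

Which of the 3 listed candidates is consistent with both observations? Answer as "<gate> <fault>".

Evaluate each candidate on input a=0, b=0, c=1, d=0:
  U5 inverted output: U0=1, U1=1, U2=1, U3=0, U4=1, U5=0 [inverted output], U6=0 → 0 — eliminated
  U3 inverted output: U0=1, U1=1, U2=1, U3=1 [inverted output], U4=1, U5=1, U6=1 → 1 — matches
  U4 inverted output: U0=1, U1=1, U2=1, U3=0, U4=0 [inverted output], U5=0, U6=0 → 0 — eliminated
Only U3 inverted output reproduces the observed 1.

U3 inverted output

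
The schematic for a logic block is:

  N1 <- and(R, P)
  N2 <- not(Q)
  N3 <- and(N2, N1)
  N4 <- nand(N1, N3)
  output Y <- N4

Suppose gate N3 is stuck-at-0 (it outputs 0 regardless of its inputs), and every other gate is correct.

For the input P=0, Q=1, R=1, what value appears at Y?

1

Propagate with N3 forced: N1=0, N2=0, N3=0 [stuck-at-0], N4=1.
So Y = 1. (Same as the fault-free value — the fault is masked on this input.)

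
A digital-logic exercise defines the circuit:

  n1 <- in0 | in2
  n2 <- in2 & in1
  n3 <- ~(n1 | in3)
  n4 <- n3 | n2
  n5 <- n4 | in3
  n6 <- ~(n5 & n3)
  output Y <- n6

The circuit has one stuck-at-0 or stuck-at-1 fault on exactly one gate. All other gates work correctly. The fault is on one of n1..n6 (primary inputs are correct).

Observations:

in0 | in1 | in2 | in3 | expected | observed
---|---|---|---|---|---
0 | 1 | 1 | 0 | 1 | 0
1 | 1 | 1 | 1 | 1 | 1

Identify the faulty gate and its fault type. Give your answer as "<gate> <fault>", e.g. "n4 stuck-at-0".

n1 stuck-at-0

Fault-free values for test 1 (in0=0, in1=1, in2=1, in3=0): n1=1, n2=1, n3=0, n4=1, n5=1, n6=1, giving Y=1. Observed 0.
Test 1: faults giving observed 0 are {n1 stuck-at-0, n3 stuck-at-1, n6 stuck-at-0}.
Test 2 (in0=1, in1=1, in2=1, in3=1): fault-free n1=1, n2=1, n3=0, n4=1, n5=1, n6=1 → 1; observed 1. Eliminates n3 stuck-at-1, n6 stuck-at-0.
Only n1 stuck-at-0 is consistent with every test.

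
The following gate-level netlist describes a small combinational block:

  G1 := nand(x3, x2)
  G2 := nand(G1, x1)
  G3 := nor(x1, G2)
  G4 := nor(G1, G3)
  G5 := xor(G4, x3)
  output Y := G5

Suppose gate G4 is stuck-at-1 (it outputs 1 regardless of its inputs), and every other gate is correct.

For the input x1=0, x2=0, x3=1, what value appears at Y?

Propagate with G4 forced: G1=1, G2=1, G3=0, G4=1 [stuck-at-1], G5=0.
So Y = 0. (Without the fault it would be 1.)

0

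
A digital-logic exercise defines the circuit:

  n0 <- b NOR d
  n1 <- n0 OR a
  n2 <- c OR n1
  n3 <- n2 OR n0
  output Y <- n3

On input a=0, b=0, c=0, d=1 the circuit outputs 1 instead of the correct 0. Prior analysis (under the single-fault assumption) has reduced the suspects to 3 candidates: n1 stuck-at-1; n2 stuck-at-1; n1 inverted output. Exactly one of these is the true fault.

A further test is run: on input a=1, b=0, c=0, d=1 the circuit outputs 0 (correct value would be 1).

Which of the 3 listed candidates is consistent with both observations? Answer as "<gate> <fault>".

Evaluate each candidate on input a=1, b=0, c=0, d=1:
  n1 stuck-at-1: n0=0, n1=1 [stuck-at-1], n2=1, n3=1 → 1 — eliminated
  n2 stuck-at-1: n0=0, n1=1, n2=1 [stuck-at-1], n3=1 → 1 — eliminated
  n1 inverted output: n0=0, n1=0 [inverted output], n2=0, n3=0 → 0 — matches
Only n1 inverted output reproduces the observed 0.

n1 inverted output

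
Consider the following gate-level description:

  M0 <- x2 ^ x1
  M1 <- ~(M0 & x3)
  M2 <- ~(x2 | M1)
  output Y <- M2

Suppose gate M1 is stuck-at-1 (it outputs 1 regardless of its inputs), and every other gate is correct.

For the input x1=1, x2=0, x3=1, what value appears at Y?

0

Propagate with M1 forced: M0=1, M1=1 [stuck-at-1], M2=0.
So Y = 0. (Without the fault it would be 1.)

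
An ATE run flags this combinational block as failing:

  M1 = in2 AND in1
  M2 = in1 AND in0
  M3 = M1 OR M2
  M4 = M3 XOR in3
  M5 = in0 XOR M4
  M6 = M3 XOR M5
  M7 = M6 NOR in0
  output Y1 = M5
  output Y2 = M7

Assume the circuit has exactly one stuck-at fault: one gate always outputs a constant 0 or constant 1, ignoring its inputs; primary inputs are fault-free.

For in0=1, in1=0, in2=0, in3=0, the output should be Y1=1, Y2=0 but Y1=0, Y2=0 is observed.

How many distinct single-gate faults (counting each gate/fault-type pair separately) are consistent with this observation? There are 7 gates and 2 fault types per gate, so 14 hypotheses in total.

Fault-free: M1=0, M2=0, M3=0, M4=0, M5=1, M6=1, M7=0 → Y1=1, Y2=0. Observed Y1=0, Y2=0.
  M1 stuck-at-0: output Y1=1, Y2=0 ✗
  M1 stuck-at-1: output Y1=0, Y2=0 ✓
  M2 stuck-at-0: output Y1=1, Y2=0 ✗
  M2 stuck-at-1: output Y1=0, Y2=0 ✓
  M3 stuck-at-0: output Y1=1, Y2=0 ✗
  M3 stuck-at-1: output Y1=0, Y2=0 ✓
  M4 stuck-at-0: output Y1=1, Y2=0 ✗
  M4 stuck-at-1: output Y1=0, Y2=0 ✓
  M5 stuck-at-0: output Y1=0, Y2=0 ✓
  M5 stuck-at-1: output Y1=1, Y2=0 ✗
  M6 stuck-at-0: output Y1=1, Y2=0 ✗
  M6 stuck-at-1: output Y1=1, Y2=0 ✗
  M7 stuck-at-0: output Y1=1, Y2=0 ✗
  M7 stuck-at-1: output Y1=1, Y2=1 ✗
Consistent faults: {M1 stuck-at-1, M2 stuck-at-1, M3 stuck-at-1, M4 stuck-at-1, M5 stuck-at-0} — 5 in all.

5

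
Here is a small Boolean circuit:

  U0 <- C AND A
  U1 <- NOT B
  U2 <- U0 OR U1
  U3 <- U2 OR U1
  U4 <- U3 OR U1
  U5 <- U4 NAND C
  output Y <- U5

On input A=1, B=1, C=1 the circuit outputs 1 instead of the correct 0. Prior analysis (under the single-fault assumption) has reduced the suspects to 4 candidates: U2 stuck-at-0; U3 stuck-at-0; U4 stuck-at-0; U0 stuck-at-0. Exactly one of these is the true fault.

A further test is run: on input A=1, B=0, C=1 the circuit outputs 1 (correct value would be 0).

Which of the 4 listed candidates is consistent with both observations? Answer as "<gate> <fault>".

Evaluate each candidate on input A=1, B=0, C=1:
  U2 stuck-at-0: U0=1, U1=1, U2=0 [stuck-at-0], U3=1, U4=1, U5=0 → 0 — eliminated
  U3 stuck-at-0: U0=1, U1=1, U2=1, U3=0 [stuck-at-0], U4=1, U5=0 → 0 — eliminated
  U4 stuck-at-0: U0=1, U1=1, U2=1, U3=1, U4=0 [stuck-at-0], U5=1 → 1 — matches
  U0 stuck-at-0: U0=0 [stuck-at-0], U1=1, U2=1, U3=1, U4=1, U5=0 → 0 — eliminated
Only U4 stuck-at-0 reproduces the observed 1.

U4 stuck-at-0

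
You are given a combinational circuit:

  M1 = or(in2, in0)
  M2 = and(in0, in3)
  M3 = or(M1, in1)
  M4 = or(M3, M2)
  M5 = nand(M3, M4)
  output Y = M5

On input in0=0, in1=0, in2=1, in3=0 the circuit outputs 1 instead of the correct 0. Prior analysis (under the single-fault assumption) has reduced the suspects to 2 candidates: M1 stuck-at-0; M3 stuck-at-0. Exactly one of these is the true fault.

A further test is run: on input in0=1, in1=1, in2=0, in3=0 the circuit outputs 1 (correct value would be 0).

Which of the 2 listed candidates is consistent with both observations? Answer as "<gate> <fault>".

M3 stuck-at-0

Evaluate each candidate on input in0=1, in1=1, in2=0, in3=0:
  M1 stuck-at-0: M1=0 [stuck-at-0], M2=0, M3=1, M4=1, M5=0 → 0 — eliminated
  M3 stuck-at-0: M1=1, M2=0, M3=0 [stuck-at-0], M4=0, M5=1 → 1 — matches
Only M3 stuck-at-0 reproduces the observed 1.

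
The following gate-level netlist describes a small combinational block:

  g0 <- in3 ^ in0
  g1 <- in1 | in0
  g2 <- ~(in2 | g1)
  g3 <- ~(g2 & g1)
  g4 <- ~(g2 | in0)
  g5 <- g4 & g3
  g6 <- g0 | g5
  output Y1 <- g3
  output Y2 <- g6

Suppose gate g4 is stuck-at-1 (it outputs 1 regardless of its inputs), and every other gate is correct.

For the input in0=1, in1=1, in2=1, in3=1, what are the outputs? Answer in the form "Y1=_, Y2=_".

Propagate with g4 forced: g0=0, g1=1, g2=0, g3=1, g4=1 [stuck-at-1], g5=1, g6=1.
So the outputs are Y1=1, Y2=1. (Without the fault they would be Y1=1, Y2=0.)

Y1=1, Y2=1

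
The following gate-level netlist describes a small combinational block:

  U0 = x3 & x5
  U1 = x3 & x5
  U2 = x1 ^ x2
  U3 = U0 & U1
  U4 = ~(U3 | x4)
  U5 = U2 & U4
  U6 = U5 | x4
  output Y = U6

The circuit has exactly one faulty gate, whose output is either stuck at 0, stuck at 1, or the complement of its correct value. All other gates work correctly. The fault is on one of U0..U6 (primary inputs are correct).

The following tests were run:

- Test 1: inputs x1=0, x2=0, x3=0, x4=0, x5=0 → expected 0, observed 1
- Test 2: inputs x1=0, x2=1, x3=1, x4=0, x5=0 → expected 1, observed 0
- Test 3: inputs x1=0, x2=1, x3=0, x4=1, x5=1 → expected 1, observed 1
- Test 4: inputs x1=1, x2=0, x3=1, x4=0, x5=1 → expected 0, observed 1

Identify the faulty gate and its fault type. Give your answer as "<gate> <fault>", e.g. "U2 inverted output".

Fault-free values for test 1 (x1=0, x2=0, x3=0, x4=0, x5=0): U0=0, U1=0, U2=0, U3=0, U4=1, U5=0, U6=0, giving Y=0. Observed 1.
Test 1: faults giving observed 1 are {U2 stuck-at-1, U2 inverted output, U5 stuck-at-1, U5 inverted output, U6 stuck-at-1, U6 inverted output}.
Test 2 (x1=0, x2=1, x3=1, x4=0, x5=0): fault-free U0=0, U1=0, U2=1, U3=0, U4=1, U5=1, U6=1 → 1; observed 0. Eliminates U2 stuck-at-1, U5 stuck-at-1, U6 stuck-at-1.
Test 3 (x1=0, x2=1, x3=0, x4=1, x5=1): fault-free U0=0, U1=0, U2=1, U3=0, U4=0, U5=0, U6=1 → 1; observed 1. Eliminates U6 inverted output.
Test 4 (x1=1, x2=0, x3=1, x4=0, x5=1): fault-free U0=1, U1=1, U2=1, U3=1, U4=0, U5=0, U6=0 → 0; observed 1. Eliminates U2 inverted output.
Only U5 inverted output is consistent with every test.

U5 inverted output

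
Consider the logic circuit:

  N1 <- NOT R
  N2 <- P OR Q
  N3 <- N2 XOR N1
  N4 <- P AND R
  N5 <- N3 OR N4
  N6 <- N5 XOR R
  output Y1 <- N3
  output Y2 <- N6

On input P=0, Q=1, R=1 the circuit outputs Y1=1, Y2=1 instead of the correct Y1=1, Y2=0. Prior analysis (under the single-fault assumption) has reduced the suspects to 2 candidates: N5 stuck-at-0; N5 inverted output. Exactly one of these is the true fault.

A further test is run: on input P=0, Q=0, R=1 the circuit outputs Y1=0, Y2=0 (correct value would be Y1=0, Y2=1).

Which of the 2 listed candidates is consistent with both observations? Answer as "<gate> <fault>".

N5 inverted output

Evaluate each candidate on input P=0, Q=0, R=1:
  N5 stuck-at-0: N1=0, N2=0, N3=0, N4=0, N5=0 [stuck-at-0], N6=1 → Y1=0, Y2=1 — eliminated
  N5 inverted output: N1=0, N2=0, N3=0, N4=0, N5=1 [inverted output], N6=0 → Y1=0, Y2=0 — matches
Only N5 inverted output reproduces the observed Y1=0, Y2=0.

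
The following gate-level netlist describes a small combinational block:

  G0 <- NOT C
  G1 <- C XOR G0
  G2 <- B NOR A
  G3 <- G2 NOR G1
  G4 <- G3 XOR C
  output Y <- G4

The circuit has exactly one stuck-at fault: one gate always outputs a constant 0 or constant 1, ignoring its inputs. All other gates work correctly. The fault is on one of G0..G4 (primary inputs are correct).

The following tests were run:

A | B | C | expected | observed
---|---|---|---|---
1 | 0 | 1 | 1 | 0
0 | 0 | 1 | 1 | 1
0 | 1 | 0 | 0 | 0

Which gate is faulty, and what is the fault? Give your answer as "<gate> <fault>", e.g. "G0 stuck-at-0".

G0 stuck-at-1

Fault-free values for test 1 (A=1, B=0, C=1): G0=0, G1=1, G2=0, G3=0, G4=1, giving Y=1. Observed 0.
Test 1: faults giving observed 0 are {G0 stuck-at-1, G1 stuck-at-0, G3 stuck-at-1, G4 stuck-at-0}.
Test 2 (A=0, B=0, C=1): fault-free G0=0, G1=1, G2=1, G3=0, G4=1 → 1; observed 1. Eliminates G3 stuck-at-1, G4 stuck-at-0.
Test 3 (A=0, B=1, C=0): fault-free G0=1, G1=1, G2=0, G3=0, G4=0 → 0; observed 0. Eliminates G1 stuck-at-0.
Only G0 stuck-at-1 is consistent with every test.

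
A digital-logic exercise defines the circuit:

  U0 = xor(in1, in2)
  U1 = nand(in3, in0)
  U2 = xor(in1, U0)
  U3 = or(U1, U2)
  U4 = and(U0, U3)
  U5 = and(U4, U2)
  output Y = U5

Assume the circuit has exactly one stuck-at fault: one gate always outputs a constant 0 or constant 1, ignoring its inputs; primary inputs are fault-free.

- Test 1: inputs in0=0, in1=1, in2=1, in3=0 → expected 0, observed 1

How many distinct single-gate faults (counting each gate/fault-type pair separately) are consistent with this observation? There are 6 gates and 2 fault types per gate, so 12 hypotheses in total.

2

Fault-free: U0=0, U1=1, U2=1, U3=1, U4=0, U5=0 → 0. Observed 1.
  U0 stuck-at-0: output 0 ✗
  U0 stuck-at-1: output 0 ✗
  U1 stuck-at-0: output 0 ✗
  U1 stuck-at-1: output 0 ✗
  U2 stuck-at-0: output 0 ✗
  U2 stuck-at-1: output 0 ✗
  U3 stuck-at-0: output 0 ✗
  U3 stuck-at-1: output 0 ✗
  U4 stuck-at-0: output 0 ✗
  U4 stuck-at-1: output 1 ✓
  U5 stuck-at-0: output 0 ✗
  U5 stuck-at-1: output 1 ✓
Consistent faults: {U4 stuck-at-1, U5 stuck-at-1} — 2 in all.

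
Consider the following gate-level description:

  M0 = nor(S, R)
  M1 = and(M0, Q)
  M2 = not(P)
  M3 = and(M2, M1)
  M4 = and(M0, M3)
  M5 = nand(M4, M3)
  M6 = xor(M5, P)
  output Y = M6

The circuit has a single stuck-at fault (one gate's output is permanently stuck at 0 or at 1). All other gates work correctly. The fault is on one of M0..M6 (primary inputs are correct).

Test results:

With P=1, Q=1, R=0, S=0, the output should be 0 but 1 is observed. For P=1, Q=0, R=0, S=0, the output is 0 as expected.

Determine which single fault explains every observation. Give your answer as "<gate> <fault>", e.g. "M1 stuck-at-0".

M2 stuck-at-1

Fault-free values for test 1 (P=1, Q=1, R=0, S=0): M0=1, M1=1, M2=0, M3=0, M4=0, M5=1, M6=0, giving Y=0. Observed 1.
Test 1: faults giving observed 1 are {M2 stuck-at-1, M3 stuck-at-1, M5 stuck-at-0, M6 stuck-at-1}.
Test 2 (P=1, Q=0, R=0, S=0): fault-free M0=1, M1=0, M2=0, M3=0, M4=0, M5=1, M6=0 → 0; observed 0. Eliminates M3 stuck-at-1, M5 stuck-at-0, M6 stuck-at-1.
Only M2 stuck-at-1 is consistent with every test.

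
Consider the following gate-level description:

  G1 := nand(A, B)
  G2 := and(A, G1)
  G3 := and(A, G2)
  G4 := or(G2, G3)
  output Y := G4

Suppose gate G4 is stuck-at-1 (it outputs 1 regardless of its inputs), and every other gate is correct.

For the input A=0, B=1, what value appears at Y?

1

Propagate with G4 forced: G1=1, G2=0, G3=0, G4=1 [stuck-at-1].
So Y = 1. (Without the fault it would be 0.)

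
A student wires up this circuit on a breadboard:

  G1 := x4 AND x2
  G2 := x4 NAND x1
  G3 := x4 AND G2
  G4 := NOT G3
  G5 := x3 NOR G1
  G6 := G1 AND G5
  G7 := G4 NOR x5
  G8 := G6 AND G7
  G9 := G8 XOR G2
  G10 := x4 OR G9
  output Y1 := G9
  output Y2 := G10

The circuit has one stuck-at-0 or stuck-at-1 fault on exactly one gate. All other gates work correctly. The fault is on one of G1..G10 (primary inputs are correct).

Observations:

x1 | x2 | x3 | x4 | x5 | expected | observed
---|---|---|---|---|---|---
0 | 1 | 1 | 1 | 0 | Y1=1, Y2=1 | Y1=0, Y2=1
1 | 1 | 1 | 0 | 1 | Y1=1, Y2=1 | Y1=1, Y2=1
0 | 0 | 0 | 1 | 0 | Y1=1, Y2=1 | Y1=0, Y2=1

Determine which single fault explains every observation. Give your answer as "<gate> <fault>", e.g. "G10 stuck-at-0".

Fault-free values for test 1 (x1=0, x2=1, x3=1, x4=1, x5=0): G1=1, G2=1, G3=1, G4=0, G5=0, G6=0, G7=1, G8=0, G9=1, G10=1, giving Y1=1, Y2=1. Observed Y1=0, Y2=1.
Test 1: faults giving observed Y1=0, Y2=1 are {G2 stuck-at-0, G5 stuck-at-1, G6 stuck-at-1, G8 stuck-at-1, G9 stuck-at-0}.
Test 2 (x1=1, x2=1, x3=1, x4=0, x5=1): fault-free G1=0, G2=1, G3=0, G4=1, G5=0, G6=0, G7=0, G8=0, G9=1, G10=1 → Y1=1, Y2=1; observed Y1=1, Y2=1. Eliminates G2 stuck-at-0, G8 stuck-at-1, G9 stuck-at-0.
Test 3 (x1=0, x2=0, x3=0, x4=1, x5=0): fault-free G1=0, G2=1, G3=1, G4=0, G5=1, G6=0, G7=1, G8=0, G9=1, G10=1 → Y1=1, Y2=1; observed Y1=0, Y2=1. Eliminates G5 stuck-at-1.
Only G6 stuck-at-1 is consistent with every test.

G6 stuck-at-1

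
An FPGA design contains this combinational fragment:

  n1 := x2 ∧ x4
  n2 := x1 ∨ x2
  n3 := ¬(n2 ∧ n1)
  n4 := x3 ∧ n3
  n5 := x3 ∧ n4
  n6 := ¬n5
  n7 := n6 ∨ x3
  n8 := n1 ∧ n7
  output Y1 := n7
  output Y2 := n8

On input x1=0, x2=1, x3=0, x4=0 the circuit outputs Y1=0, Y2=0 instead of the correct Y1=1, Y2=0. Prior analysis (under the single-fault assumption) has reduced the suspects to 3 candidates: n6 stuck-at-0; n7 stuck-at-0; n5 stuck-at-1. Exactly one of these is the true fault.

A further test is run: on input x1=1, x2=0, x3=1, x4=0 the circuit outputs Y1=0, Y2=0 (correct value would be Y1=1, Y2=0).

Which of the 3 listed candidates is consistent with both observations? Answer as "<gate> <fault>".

Evaluate each candidate on input x1=1, x2=0, x3=1, x4=0:
  n6 stuck-at-0: n1=0, n2=1, n3=1, n4=1, n5=1, n6=0 [stuck-at-0], n7=1, n8=0 → Y1=1, Y2=0 — eliminated
  n7 stuck-at-0: n1=0, n2=1, n3=1, n4=1, n5=1, n6=0, n7=0 [stuck-at-0], n8=0 → Y1=0, Y2=0 — matches
  n5 stuck-at-1: n1=0, n2=1, n3=1, n4=1, n5=1 [stuck-at-1], n6=0, n7=1, n8=0 → Y1=1, Y2=0 — eliminated
Only n7 stuck-at-0 reproduces the observed Y1=0, Y2=0.

n7 stuck-at-0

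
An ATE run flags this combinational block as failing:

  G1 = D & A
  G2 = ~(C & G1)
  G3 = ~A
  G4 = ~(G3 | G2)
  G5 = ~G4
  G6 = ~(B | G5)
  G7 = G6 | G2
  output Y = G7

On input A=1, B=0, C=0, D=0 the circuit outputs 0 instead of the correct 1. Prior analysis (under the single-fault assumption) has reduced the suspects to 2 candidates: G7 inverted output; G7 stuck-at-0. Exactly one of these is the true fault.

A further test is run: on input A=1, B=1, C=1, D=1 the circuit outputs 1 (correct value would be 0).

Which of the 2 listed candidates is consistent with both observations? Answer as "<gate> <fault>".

Evaluate each candidate on input A=1, B=1, C=1, D=1:
  G7 inverted output: G1=1, G2=0, G3=0, G4=1, G5=0, G6=0, G7=1 [inverted output] → 1 — matches
  G7 stuck-at-0: G1=1, G2=0, G3=0, G4=1, G5=0, G6=0, G7=0 [stuck-at-0] → 0 — eliminated
Only G7 inverted output reproduces the observed 1.

G7 inverted output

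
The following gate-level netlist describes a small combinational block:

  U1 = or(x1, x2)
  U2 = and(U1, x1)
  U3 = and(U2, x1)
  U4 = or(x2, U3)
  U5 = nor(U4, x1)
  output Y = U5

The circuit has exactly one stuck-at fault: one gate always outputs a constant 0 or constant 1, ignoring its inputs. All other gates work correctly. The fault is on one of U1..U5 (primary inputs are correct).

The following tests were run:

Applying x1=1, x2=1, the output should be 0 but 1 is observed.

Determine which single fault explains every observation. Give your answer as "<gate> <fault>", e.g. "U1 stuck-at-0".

U5 stuck-at-1

Fault-free values for test 1 (x1=1, x2=1): U1=1, U2=1, U3=1, U4=1, U5=0, giving Y=0. Observed 1.
Test 1: faults giving observed 1 are {U5 stuck-at-1}.
Only U5 stuck-at-1 is consistent with every test.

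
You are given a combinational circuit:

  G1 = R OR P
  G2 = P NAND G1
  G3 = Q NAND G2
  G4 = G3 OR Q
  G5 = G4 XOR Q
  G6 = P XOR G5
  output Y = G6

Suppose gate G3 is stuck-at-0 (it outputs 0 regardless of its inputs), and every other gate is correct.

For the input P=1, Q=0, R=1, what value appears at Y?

Propagate with G3 forced: G1=1, G2=0, G3=0 [stuck-at-0], G4=0, G5=0, G6=1.
So Y = 1. (Without the fault it would be 0.)

1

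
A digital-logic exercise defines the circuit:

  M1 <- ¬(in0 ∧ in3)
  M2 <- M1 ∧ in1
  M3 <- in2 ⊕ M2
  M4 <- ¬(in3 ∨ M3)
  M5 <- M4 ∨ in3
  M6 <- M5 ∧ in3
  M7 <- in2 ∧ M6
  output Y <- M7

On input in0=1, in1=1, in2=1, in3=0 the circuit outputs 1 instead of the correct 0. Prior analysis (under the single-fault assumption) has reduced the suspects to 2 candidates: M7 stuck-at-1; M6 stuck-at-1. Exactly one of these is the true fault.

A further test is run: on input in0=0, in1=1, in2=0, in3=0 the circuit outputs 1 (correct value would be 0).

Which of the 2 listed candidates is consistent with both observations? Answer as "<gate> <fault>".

Evaluate each candidate on input in0=0, in1=1, in2=0, in3=0:
  M7 stuck-at-1: M1=1, M2=1, M3=1, M4=0, M5=0, M6=0, M7=1 [stuck-at-1] → 1 — matches
  M6 stuck-at-1: M1=1, M2=1, M3=1, M4=0, M5=0, M6=1 [stuck-at-1], M7=0 → 0 — eliminated
Only M7 stuck-at-1 reproduces the observed 1.

M7 stuck-at-1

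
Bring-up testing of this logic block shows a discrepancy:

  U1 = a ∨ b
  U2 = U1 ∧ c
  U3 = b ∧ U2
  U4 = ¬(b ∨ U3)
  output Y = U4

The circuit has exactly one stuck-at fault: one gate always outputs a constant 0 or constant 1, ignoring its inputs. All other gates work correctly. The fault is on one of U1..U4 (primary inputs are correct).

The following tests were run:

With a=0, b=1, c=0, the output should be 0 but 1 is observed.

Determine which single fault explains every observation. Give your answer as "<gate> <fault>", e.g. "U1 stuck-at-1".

Fault-free values for test 1 (a=0, b=1, c=0): U1=1, U2=0, U3=0, U4=0, giving Y=0. Observed 1.
Test 1: faults giving observed 1 are {U4 stuck-at-1}.
Only U4 stuck-at-1 is consistent with every test.

U4 stuck-at-1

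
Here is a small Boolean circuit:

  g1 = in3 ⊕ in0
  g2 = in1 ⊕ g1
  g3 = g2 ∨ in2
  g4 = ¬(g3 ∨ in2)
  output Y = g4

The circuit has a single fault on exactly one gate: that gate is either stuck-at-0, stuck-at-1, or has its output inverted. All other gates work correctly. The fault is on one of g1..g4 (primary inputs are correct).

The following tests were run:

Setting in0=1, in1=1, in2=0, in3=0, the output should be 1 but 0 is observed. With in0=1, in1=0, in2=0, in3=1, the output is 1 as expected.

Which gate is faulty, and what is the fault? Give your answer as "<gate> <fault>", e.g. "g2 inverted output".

g1 stuck-at-0

Fault-free values for test 1 (in0=1, in1=1, in2=0, in3=0): g1=1, g2=0, g3=0, g4=1, giving Y=1. Observed 0.
Test 1: faults giving observed 0 are {g1 stuck-at-0, g1 inverted output, g2 stuck-at-1, g2 inverted output, g3 stuck-at-1, g3 inverted output, g4 stuck-at-0, g4 inverted output}.
Test 2 (in0=1, in1=0, in2=0, in3=1): fault-free g1=0, g2=0, g3=0, g4=1 → 1; observed 1. Eliminates g1 inverted output, g2 stuck-at-1, g2 inverted output, g3 stuck-at-1, g3 inverted output, g4 stuck-at-0, g4 inverted output.
Only g1 stuck-at-0 is consistent with every test.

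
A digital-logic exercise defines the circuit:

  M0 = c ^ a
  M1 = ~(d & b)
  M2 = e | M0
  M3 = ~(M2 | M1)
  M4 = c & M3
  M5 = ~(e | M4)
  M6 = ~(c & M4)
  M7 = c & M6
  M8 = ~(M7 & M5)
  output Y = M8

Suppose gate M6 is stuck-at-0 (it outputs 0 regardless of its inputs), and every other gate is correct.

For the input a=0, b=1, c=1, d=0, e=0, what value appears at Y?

Propagate with M6 forced: M0=1, M1=1, M2=1, M3=0, M4=0, M5=1, M6=0 [stuck-at-0], M7=0, M8=1.
So Y = 1. (Without the fault it would be 0.)

1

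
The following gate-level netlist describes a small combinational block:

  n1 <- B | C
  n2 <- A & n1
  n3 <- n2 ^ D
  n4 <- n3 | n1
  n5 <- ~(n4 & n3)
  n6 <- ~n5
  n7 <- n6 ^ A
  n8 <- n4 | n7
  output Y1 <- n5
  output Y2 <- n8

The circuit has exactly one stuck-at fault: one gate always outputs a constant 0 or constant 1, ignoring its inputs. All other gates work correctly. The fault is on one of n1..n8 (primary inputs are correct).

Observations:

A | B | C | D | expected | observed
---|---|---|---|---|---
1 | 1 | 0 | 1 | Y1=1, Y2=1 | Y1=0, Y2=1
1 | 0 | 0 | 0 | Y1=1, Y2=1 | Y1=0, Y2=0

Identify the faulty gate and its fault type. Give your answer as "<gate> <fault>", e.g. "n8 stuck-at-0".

n5 stuck-at-0

Fault-free values for test 1 (A=1, B=1, C=0, D=1): n1=1, n2=1, n3=0, n4=1, n5=1, n6=0, n7=1, n8=1, giving Y1=1, Y2=1. Observed Y1=0, Y2=1.
Test 1: faults giving observed Y1=0, Y2=1 are {n1 stuck-at-0, n2 stuck-at-0, n3 stuck-at-1, n5 stuck-at-0}.
Test 2 (A=1, B=0, C=0, D=0): fault-free n1=0, n2=0, n3=0, n4=0, n5=1, n6=0, n7=1, n8=1 → Y1=1, Y2=1; observed Y1=0, Y2=0. Eliminates n1 stuck-at-0, n2 stuck-at-0, n3 stuck-at-1.
Only n5 stuck-at-0 is consistent with every test.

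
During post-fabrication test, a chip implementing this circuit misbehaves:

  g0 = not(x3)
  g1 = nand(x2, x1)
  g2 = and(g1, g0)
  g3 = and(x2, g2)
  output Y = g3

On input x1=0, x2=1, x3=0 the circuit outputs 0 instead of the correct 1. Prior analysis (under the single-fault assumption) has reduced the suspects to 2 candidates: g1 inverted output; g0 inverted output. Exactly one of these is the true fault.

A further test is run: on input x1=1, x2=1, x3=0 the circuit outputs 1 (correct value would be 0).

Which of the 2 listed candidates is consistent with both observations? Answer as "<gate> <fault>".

Evaluate each candidate on input x1=1, x2=1, x3=0:
  g1 inverted output: g0=1, g1=1 [inverted output], g2=1, g3=1 → 1 — matches
  g0 inverted output: g0=0 [inverted output], g1=0, g2=0, g3=0 → 0 — eliminated
Only g1 inverted output reproduces the observed 1.

g1 inverted output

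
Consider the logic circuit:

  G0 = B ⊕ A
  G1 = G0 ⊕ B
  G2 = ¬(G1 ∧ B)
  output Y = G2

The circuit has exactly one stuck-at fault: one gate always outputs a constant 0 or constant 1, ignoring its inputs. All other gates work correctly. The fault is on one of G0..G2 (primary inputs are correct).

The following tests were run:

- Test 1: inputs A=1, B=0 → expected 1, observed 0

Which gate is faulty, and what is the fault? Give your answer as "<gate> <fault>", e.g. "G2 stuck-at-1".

Fault-free values for test 1 (A=1, B=0): G0=1, G1=1, G2=1, giving Y=1. Observed 0.
Test 1: faults giving observed 0 are {G2 stuck-at-0}.
Only G2 stuck-at-0 is consistent with every test.

G2 stuck-at-0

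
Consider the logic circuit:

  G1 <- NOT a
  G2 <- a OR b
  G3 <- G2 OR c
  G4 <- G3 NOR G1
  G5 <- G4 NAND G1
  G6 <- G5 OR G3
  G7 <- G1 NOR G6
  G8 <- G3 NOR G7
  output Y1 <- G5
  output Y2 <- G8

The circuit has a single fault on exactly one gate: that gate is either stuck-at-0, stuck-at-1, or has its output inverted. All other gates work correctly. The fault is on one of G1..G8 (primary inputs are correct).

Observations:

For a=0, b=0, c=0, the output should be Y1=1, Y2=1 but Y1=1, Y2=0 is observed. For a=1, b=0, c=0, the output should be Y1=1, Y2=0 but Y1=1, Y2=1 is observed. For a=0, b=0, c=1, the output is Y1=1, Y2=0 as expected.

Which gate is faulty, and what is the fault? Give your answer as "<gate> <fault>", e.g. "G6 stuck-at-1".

Fault-free values for test 1 (a=0, b=0, c=0): G1=1, G2=0, G3=0, G4=0, G5=1, G6=1, G7=0, G8=1, giving Y1=1, Y2=1. Observed Y1=1, Y2=0.
Test 1: faults giving observed Y1=1, Y2=0 are {G2 stuck-at-1, G2 inverted output, G3 stuck-at-1, G3 inverted output, G7 stuck-at-1, G7 inverted output, G8 stuck-at-0, G8 inverted output}.
Test 2 (a=1, b=0, c=0): fault-free G1=0, G2=1, G3=1, G4=0, G5=1, G6=1, G7=0, G8=0 → Y1=1, Y2=0; observed Y1=1, Y2=1. Eliminates G2 stuck-at-1, G3 stuck-at-1, G7 stuck-at-1, G7 inverted output, G8 stuck-at-0.
Test 3 (a=0, b=0, c=1): fault-free G1=1, G2=0, G3=1, G4=0, G5=1, G6=1, G7=0, G8=0 → Y1=1, Y2=0; observed Y1=1, Y2=0. Eliminates G3 inverted output, G8 inverted output.
Only G2 inverted output is consistent with every test.

G2 inverted output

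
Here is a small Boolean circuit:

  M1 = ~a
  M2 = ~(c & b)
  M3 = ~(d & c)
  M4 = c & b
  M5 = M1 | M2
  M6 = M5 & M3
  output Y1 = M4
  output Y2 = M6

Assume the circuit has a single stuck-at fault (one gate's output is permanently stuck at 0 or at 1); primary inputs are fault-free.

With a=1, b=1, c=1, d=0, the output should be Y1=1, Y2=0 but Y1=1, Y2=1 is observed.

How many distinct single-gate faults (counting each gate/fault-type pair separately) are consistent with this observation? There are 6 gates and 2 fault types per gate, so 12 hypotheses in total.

4

Fault-free: M1=0, M2=0, M3=1, M4=1, M5=0, M6=0 → Y1=1, Y2=0. Observed Y1=1, Y2=1.
  M1 stuck-at-0: output Y1=1, Y2=0 ✗
  M1 stuck-at-1: output Y1=1, Y2=1 ✓
  M2 stuck-at-0: output Y1=1, Y2=0 ✗
  M2 stuck-at-1: output Y1=1, Y2=1 ✓
  M3 stuck-at-0: output Y1=1, Y2=0 ✗
  M3 stuck-at-1: output Y1=1, Y2=0 ✗
  M4 stuck-at-0: output Y1=0, Y2=0 ✗
  M4 stuck-at-1: output Y1=1, Y2=0 ✗
  M5 stuck-at-0: output Y1=1, Y2=0 ✗
  M5 stuck-at-1: output Y1=1, Y2=1 ✓
  M6 stuck-at-0: output Y1=1, Y2=0 ✗
  M6 stuck-at-1: output Y1=1, Y2=1 ✓
Consistent faults: {M1 stuck-at-1, M2 stuck-at-1, M5 stuck-at-1, M6 stuck-at-1} — 4 in all.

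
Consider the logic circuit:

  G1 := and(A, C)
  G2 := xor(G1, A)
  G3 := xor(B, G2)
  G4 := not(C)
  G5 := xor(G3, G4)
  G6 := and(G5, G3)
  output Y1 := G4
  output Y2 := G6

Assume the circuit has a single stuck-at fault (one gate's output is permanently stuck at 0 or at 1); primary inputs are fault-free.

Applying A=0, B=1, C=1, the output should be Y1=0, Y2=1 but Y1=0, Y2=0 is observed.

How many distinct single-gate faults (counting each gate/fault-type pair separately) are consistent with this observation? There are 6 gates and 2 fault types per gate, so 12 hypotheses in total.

Fault-free: G1=0, G2=0, G3=1, G4=0, G5=1, G6=1 → Y1=0, Y2=1. Observed Y1=0, Y2=0.
  G1 stuck-at-0: output Y1=0, Y2=1 ✗
  G1 stuck-at-1: output Y1=0, Y2=0 ✓
  G2 stuck-at-0: output Y1=0, Y2=1 ✗
  G2 stuck-at-1: output Y1=0, Y2=0 ✓
  G3 stuck-at-0: output Y1=0, Y2=0 ✓
  G3 stuck-at-1: output Y1=0, Y2=1 ✗
  G4 stuck-at-0: output Y1=0, Y2=1 ✗
  G4 stuck-at-1: output Y1=1, Y2=0 ✗
  G5 stuck-at-0: output Y1=0, Y2=0 ✓
  G5 stuck-at-1: output Y1=0, Y2=1 ✗
  G6 stuck-at-0: output Y1=0, Y2=0 ✓
  G6 stuck-at-1: output Y1=0, Y2=1 ✗
Consistent faults: {G1 stuck-at-1, G2 stuck-at-1, G3 stuck-at-0, G5 stuck-at-0, G6 stuck-at-0} — 5 in all.

5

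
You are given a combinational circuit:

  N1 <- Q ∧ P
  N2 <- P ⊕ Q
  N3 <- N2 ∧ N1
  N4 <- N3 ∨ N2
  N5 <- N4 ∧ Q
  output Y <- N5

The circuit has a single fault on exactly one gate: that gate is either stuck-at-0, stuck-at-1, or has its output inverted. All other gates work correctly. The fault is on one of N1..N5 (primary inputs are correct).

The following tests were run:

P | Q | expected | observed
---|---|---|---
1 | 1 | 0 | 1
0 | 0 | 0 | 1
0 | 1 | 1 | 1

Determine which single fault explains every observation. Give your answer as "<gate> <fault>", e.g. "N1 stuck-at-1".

Fault-free values for test 1 (P=1, Q=1): N1=1, N2=0, N3=0, N4=0, N5=0, giving Y=0. Observed 1.
Test 1: faults giving observed 1 are {N2 stuck-at-1, N2 inverted output, N3 stuck-at-1, N3 inverted output, N4 stuck-at-1, N4 inverted output, N5 stuck-at-1, N5 inverted output}.
Test 2 (P=0, Q=0): fault-free N1=0, N2=0, N3=0, N4=0, N5=0 → 0; observed 1. Eliminates N2 stuck-at-1, N2 inverted output, N3 stuck-at-1, N3 inverted output, N4 stuck-at-1, N4 inverted output.
Test 3 (P=0, Q=1): fault-free N1=0, N2=1, N3=0, N4=1, N5=1 → 1; observed 1. Eliminates N5 inverted output.
Only N5 stuck-at-1 is consistent with every test.

N5 stuck-at-1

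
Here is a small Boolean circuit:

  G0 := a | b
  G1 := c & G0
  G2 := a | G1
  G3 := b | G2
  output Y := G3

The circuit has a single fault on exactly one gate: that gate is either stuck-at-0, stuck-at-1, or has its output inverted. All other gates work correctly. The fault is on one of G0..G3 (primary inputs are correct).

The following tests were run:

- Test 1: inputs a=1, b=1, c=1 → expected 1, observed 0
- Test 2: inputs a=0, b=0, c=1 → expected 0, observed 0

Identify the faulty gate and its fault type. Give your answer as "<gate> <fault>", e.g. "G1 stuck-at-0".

G3 stuck-at-0

Fault-free values for test 1 (a=1, b=1, c=1): G0=1, G1=1, G2=1, G3=1, giving Y=1. Observed 0.
Test 1: faults giving observed 0 are {G3 stuck-at-0, G3 inverted output}.
Test 2 (a=0, b=0, c=1): fault-free G0=0, G1=0, G2=0, G3=0 → 0; observed 0. Eliminates G3 inverted output.
Only G3 stuck-at-0 is consistent with every test.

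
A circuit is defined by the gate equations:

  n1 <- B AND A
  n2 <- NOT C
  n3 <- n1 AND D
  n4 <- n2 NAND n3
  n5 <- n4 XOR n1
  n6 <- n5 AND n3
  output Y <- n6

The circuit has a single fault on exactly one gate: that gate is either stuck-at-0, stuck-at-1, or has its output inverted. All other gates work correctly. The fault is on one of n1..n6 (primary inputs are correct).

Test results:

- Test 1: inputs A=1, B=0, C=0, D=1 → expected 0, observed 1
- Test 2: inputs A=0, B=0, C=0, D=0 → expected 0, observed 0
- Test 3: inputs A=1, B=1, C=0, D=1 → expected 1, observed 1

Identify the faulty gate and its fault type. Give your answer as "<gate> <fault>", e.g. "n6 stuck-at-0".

n1 stuck-at-1

Fault-free values for test 1 (A=1, B=0, C=0, D=1): n1=0, n2=1, n3=0, n4=1, n5=1, n6=0, giving Y=0. Observed 1.
Test 1: faults giving observed 1 are {n1 stuck-at-1, n1 inverted output, n6 stuck-at-1, n6 inverted output}.
Test 2 (A=0, B=0, C=0, D=0): fault-free n1=0, n2=1, n3=0, n4=1, n5=1, n6=0 → 0; observed 0. Eliminates n6 stuck-at-1, n6 inverted output.
Test 3 (A=1, B=1, C=0, D=1): fault-free n1=1, n2=1, n3=1, n4=0, n5=1, n6=1 → 1; observed 1. Eliminates n1 inverted output.
Only n1 stuck-at-1 is consistent with every test.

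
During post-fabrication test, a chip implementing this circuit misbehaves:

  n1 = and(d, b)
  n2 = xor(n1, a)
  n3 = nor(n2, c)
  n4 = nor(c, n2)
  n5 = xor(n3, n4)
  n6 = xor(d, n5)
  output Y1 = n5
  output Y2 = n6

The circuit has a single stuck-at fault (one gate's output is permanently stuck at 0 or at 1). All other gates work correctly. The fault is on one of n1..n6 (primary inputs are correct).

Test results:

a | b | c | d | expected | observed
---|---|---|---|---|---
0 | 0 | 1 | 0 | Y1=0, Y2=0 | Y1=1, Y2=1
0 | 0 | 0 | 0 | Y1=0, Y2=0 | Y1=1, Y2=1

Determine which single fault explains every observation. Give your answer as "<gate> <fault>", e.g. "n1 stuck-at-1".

Fault-free values for test 1 (a=0, b=0, c=1, d=0): n1=0, n2=0, n3=0, n4=0, n5=0, n6=0, giving Y1=0, Y2=0. Observed Y1=1, Y2=1.
Test 1: faults giving observed Y1=1, Y2=1 are {n3 stuck-at-1, n4 stuck-at-1, n5 stuck-at-1}.
Test 2 (a=0, b=0, c=0, d=0): fault-free n1=0, n2=0, n3=1, n4=1, n5=0, n6=0 → Y1=0, Y2=0; observed Y1=1, Y2=1. Eliminates n3 stuck-at-1, n4 stuck-at-1.
Only n5 stuck-at-1 is consistent with every test.

n5 stuck-at-1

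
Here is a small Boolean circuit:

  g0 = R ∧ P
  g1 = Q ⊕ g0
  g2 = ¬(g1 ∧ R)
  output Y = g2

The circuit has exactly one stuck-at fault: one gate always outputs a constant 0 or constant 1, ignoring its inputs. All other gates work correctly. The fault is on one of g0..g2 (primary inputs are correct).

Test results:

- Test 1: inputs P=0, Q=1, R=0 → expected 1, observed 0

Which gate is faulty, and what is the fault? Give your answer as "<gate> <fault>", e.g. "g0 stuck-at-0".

g2 stuck-at-0

Fault-free values for test 1 (P=0, Q=1, R=0): g0=0, g1=1, g2=1, giving Y=1. Observed 0.
Test 1: faults giving observed 0 are {g2 stuck-at-0}.
Only g2 stuck-at-0 is consistent with every test.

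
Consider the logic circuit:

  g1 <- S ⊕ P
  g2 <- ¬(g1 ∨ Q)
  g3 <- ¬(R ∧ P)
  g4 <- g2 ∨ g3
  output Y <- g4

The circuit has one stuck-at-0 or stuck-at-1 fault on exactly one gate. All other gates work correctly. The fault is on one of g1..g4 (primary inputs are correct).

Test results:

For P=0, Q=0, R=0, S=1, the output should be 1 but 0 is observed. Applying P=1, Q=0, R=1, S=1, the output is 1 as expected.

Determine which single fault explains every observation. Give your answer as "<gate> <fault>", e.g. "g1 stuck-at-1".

g3 stuck-at-0

Fault-free values for test 1 (P=0, Q=0, R=0, S=1): g1=1, g2=0, g3=1, g4=1, giving Y=1. Observed 0.
Test 1: faults giving observed 0 are {g3 stuck-at-0, g4 stuck-at-0}.
Test 2 (P=1, Q=0, R=1, S=1): fault-free g1=0, g2=1, g3=0, g4=1 → 1; observed 1. Eliminates g4 stuck-at-0.
Only g3 stuck-at-0 is consistent with every test.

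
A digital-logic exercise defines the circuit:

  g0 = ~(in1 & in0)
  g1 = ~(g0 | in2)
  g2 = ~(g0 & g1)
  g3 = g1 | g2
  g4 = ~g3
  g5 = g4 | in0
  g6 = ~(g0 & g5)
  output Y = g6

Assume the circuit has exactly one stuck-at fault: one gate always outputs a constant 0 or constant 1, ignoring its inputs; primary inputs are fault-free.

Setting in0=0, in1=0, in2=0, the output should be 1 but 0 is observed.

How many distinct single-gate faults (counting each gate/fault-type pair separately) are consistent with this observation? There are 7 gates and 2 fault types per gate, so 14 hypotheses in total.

Fault-free: g0=1, g1=0, g2=1, g3=1, g4=0, g5=0, g6=1 → 1. Observed 0.
  g0 stuck-at-0: output 1 ✗
  g0 stuck-at-1: output 1 ✗
  g1 stuck-at-0: output 1 ✗
  g1 stuck-at-1: output 1 ✗
  g2 stuck-at-0: output 0 ✓
  g2 stuck-at-1: output 1 ✗
  g3 stuck-at-0: output 0 ✓
  g3 stuck-at-1: output 1 ✗
  g4 stuck-at-0: output 1 ✗
  g4 stuck-at-1: output 0 ✓
  g5 stuck-at-0: output 1 ✗
  g5 stuck-at-1: output 0 ✓
  g6 stuck-at-0: output 0 ✓
  g6 stuck-at-1: output 1 ✗
Consistent faults: {g2 stuck-at-0, g3 stuck-at-0, g4 stuck-at-1, g5 stuck-at-1, g6 stuck-at-0} — 5 in all.

5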